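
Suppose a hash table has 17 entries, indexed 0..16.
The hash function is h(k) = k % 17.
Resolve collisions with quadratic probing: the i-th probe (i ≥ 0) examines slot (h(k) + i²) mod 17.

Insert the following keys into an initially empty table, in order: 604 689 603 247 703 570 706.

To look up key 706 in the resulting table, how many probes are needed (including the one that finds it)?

604: h=9 → slot 9
689: h=9, probe 9,10 → slot 10
603: h=8 → slot 8
247: h=9, probe 9,10,13 → slot 13
703: h=6 → slot 6
570: h=9, probe 9,10,13,1 → slot 1
706: h=9, probe 9,10,13,1,8,0 → slot 0
Table: [706, 570, -, -, -, -, 703, -, 603, 604, 689, -, -, 247, -, -, -]
Lookup 706: h=9, probe 9,10,13,1,8,0 → found at 0.

6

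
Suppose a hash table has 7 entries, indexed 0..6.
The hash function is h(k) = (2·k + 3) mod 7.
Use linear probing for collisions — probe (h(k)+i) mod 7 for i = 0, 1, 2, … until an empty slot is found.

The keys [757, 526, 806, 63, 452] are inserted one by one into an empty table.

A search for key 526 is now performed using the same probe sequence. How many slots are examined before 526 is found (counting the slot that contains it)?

Insert 757: h=5, slot 5 empty => index 5.
Insert 526: h=5, slot 5 occupied => index 6.
Insert 806: h=5, slots 5,6 occupied => index 0.
Insert 63: h=3, slot 3 empty => index 3.
Insert 452: h=4, slot 4 empty => index 4.
Table: [806, —, —, 63, 452, 757, 526]
Lookup 526: h=5, probe 5,6 → found at 6.

2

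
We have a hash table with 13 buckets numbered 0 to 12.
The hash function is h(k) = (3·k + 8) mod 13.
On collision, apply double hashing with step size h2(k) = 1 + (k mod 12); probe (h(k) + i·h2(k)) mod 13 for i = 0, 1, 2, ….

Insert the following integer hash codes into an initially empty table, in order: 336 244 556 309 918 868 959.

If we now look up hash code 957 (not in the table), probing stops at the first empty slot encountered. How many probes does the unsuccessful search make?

2

Insert 336: h=2, slot 2 empty -> index 2.
Insert 244: h=12, slot 12 empty -> index 12.
Insert 556: h=12, h2=5, slot 12 occupied -> index 4.
Insert 309: h=12, h2=10, slot 12 occupied -> index 9.
Insert 918: h=6, slot 6 empty -> index 6.
Insert 868: h=12, h2=5, slots 12,4,9 occupied -> index 1.
Insert 959: h=12, h2=12, slot 12 occupied -> index 11.
Table: [., 868, 336, ., 556, ., 918, ., ., 309, ., 959, 244]
Lookup 957: h=6, h2=10, probe 6,3 → slot 3 empty, not found.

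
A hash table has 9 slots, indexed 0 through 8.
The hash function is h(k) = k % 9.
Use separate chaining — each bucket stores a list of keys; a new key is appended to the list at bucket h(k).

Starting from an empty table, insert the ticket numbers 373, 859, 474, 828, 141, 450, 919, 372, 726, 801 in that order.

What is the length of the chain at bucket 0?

3

373 → bucket 4
859 → bucket 4 (collision)
474 → bucket 6
828 → bucket 0
141 → bucket 6 (collision)
450 → bucket 0 (collision)
919 → bucket 1
372 → bucket 3
726 → bucket 6 (collision)
801 → bucket 0 (collision)
Final buckets:
0: 828 -> 450 -> 801
1: 919
2: —
3: 372
4: 373 -> 859
5: —
6: 474 -> 141 -> 726
7: —
8: —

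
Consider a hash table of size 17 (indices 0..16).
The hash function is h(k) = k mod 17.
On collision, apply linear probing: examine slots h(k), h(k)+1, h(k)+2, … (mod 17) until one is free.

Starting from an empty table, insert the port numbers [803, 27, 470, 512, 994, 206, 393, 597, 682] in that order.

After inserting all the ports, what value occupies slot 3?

803: h=4 → slot 4
27: h=10 → slot 10
470: h=11 → slot 11
512: h=2 → slot 2
994: h=8 → slot 8
206: h=2, probe 2,3 → slot 3
393: h=2, probe 2,3,4,5 → slot 5
597: h=2, probe 2,3,4,5,6 → slot 6
682: h=2, probe 2,3,4,5,6,7 → slot 7
Table: [_, _, 512, 206, 803, 393, 597, 682, 994, _, 27, 470, _, _, _, _, _]

206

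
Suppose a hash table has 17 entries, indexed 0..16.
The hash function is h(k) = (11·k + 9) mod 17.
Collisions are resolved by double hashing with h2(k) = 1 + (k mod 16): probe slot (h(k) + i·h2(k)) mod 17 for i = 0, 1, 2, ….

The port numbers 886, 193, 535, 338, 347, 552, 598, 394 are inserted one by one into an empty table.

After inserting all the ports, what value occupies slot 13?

552

886 hashes to 14; slot 14 is free -> place at 14.
193 hashes to 7; slot 7 is free -> place at 7.
535 hashes to 12; slot 12 is free -> place at 12.
338 hashes to 4; slot 4 is free -> place at 4.
347 hashes to 1; slot 1 is free -> place at 1.
552 hashes to 12, h2=9; 12,4 taken -> place at 13.
598 hashes to 8; slot 8 is free -> place at 8.
394 hashes to 8, h2=11; 8 taken -> place at 2.
Table: [-, 347, 394, -, 338, -, -, 193, 598, -, -, -, 535, 552, 886, -, -]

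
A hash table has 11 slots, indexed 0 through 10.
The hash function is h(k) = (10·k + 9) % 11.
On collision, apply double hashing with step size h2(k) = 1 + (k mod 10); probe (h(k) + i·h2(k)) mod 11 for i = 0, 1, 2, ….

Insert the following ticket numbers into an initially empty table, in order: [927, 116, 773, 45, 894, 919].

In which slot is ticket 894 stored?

0

Insert 927: h=6, slot 6 empty => index 6.
Insert 116: h=3, slot 3 empty => index 3.
Insert 773: h=6, h2=4, slot 6 occupied => index 10.
Insert 45: h=8, slot 8 empty => index 8.
Insert 894: h=6, h2=5, slot 6 occupied => index 0.
Insert 919: h=3, h2=10, slot 3 occupied => index 2.
Table: [894, ∅, 919, 116, ∅, ∅, 927, ∅, 45, ∅, 773]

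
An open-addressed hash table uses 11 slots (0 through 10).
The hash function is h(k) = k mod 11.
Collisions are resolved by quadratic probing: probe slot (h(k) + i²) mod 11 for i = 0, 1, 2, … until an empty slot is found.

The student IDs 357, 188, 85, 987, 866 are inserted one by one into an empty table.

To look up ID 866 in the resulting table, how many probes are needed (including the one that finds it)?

357: h=5 → slot 5
188: h=1 → slot 1
85: h=8 → slot 8
987: h=8, probe 8,9 → slot 9
866: h=8, probe 8,9,1,6 → slot 6
Table: [-, 188, -, -, -, 357, 866, -, 85, 987, -]
Lookup 866: h=8, probe 8,9,1,6 → found at 6.

4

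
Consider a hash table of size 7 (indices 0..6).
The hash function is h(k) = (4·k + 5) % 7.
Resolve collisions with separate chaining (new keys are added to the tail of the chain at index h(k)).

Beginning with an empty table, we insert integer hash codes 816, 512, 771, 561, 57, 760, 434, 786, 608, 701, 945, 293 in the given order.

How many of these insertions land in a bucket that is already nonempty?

7

816 -> bucket 0
512 -> bucket 2
771 -> bucket 2 (collision)
561 -> bucket 2 (collision)
57 -> bucket 2 (collision)
760 -> bucket 0 (collision)
434 -> bucket 5
786 -> bucket 6
608 -> bucket 1
701 -> bucket 2 (collision)
945 -> bucket 5 (collision)
293 -> bucket 1 (collision)
Final buckets:
0: 816 -> 760
1: 608 -> 293
2: 512 -> 771 -> 561 -> 57 -> 701
3: .
4: .
5: 434 -> 945
6: 786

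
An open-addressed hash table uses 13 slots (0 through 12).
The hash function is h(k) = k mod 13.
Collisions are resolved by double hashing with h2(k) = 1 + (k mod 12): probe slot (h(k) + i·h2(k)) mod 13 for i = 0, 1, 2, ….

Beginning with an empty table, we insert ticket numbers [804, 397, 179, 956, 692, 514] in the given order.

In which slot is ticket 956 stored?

3

Insert 804: h=11, slot 11 empty -> index 11.
Insert 397: h=7, slot 7 empty -> index 7.
Insert 179: h=10, slot 10 empty -> index 10.
Insert 956: h=7, h2=9, slot 7 occupied -> index 3.
Insert 692: h=3, h2=9, slot 3 occupied -> index 12.
Insert 514: h=7, h2=11, slot 7 occupied -> index 5.
Table: [—, —, —, 956, —, 514, —, 397, —, —, 179, 804, 692]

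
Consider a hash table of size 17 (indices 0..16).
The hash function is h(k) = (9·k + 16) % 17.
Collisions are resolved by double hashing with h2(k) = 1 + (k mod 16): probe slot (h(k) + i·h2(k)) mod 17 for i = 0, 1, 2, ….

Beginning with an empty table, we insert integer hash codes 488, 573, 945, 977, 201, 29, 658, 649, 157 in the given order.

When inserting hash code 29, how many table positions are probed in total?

3

Insert 488: h=5, slot 5 empty => index 5.
Insert 573: h=5, h2=14, slot 5 occupied => index 2.
Insert 945: h=4, slot 4 empty => index 4.
Insert 977: h=3, slot 3 empty => index 3.
Insert 201: h=6, slot 6 empty => index 6.
Insert 29: h=5, h2=14, slots 5,2 occupied => index 16.
Insert 658: h=5, h2=3, slot 5 occupied => index 8.
Insert 649: h=9, slot 9 empty => index 9.
Insert 157: h=1, slot 1 empty => index 1.
Table: [—, 157, 573, 977, 945, 488, 201, —, 658, 649, —, —, —, —, —, —, 29]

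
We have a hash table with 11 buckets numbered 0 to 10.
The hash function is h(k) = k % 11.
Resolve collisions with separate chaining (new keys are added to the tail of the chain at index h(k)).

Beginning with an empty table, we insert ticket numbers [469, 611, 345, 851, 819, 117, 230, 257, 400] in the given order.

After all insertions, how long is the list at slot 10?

1

469 -> bucket 7
611 -> bucket 6
345 -> bucket 4
851 -> bucket 4 (collision)
819 -> bucket 5
117 -> bucket 7 (collision)
230 -> bucket 10
257 -> bucket 4 (collision)
400 -> bucket 4 (collision)
Final buckets:
0: _
1: _
2: _
3: _
4: 345 -> 851 -> 257 -> 400
5: 819
6: 611
7: 469 -> 117
8: _
9: _
10: 230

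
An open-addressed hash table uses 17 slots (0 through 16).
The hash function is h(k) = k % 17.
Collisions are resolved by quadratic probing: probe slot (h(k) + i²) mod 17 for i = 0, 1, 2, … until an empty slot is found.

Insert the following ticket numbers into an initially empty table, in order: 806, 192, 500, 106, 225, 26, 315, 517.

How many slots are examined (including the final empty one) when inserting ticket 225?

806: h=7 → slot 7
192: h=5 → slot 5
500: h=7, probe 7,8 → slot 8
106: h=4 → slot 4
225: h=4, probe 4,5,8,13 → slot 13
26: h=9 → slot 9
315: h=9, probe 9,10 → slot 10
517: h=7, probe 7,8,11 → slot 11
Table: [-, -, -, -, 106, 192, -, 806, 500, 26, 315, 517, -, 225, -, -, -]

4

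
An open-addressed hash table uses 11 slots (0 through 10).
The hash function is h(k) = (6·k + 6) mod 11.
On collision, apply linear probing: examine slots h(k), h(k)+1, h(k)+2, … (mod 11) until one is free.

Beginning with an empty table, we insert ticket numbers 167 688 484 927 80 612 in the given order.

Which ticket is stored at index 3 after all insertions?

167 hashes to 7; slot 7 is free → place at 7.
688 hashes to 9; slot 9 is free → place at 9.
484 hashes to 6; slot 6 is free → place at 6.
927 hashes to 2; slot 2 is free → place at 2.
80 hashes to 2; 2 taken → place at 3.
612 hashes to 4; slot 4 is free → place at 4.
Table: [∅, ∅, 927, 80, 612, ∅, 484, 167, ∅, 688, ∅]

80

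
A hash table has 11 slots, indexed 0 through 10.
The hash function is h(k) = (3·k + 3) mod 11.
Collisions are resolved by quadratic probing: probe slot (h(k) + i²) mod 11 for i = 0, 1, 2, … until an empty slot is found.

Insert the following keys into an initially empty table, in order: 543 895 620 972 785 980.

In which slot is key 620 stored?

8

Insert 543: h=4, slot 4 empty -> index 4.
Insert 895: h=4, slot 4 occupied -> index 5.
Insert 620: h=4, slots 4,5 occupied -> index 8.
Insert 972: h=4, slots 4,5,8 occupied -> index 2.
Insert 785: h=4, slots 4,5,8,2 occupied -> index 9.
Insert 980: h=6, slot 6 empty -> index 6.
Table: [_, _, 972, _, 543, 895, 980, _, 620, 785, _]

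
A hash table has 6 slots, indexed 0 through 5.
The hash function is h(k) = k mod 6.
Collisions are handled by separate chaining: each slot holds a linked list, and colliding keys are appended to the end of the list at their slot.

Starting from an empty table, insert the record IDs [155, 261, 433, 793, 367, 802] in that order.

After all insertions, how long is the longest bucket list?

3

155 -> bucket 5
261 -> bucket 3
433 -> bucket 1
793 -> bucket 1 (collision)
367 -> bucket 1 (collision)
802 -> bucket 4
Final buckets:
0: _
1: 433 -> 793 -> 367
2: _
3: 261
4: 802
5: 155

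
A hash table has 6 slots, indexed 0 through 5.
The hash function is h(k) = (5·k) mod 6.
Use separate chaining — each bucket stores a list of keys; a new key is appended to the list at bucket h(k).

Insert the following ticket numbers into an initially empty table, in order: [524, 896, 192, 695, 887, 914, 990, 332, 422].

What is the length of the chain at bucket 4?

5

524 -> bucket 4
896 -> bucket 4 (collision)
192 -> bucket 0
695 -> bucket 1
887 -> bucket 1 (collision)
914 -> bucket 4 (collision)
990 -> bucket 0 (collision)
332 -> bucket 4 (collision)
422 -> bucket 4 (collision)
Final buckets:
0: 192 -> 990
1: 695 -> 887
2: _
3: _
4: 524 -> 896 -> 914 -> 332 -> 422
5: _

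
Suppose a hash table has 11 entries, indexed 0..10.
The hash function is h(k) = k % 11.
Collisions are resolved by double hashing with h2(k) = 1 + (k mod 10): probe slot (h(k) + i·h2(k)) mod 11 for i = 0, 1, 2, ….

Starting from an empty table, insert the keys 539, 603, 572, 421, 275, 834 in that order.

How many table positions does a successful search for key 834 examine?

Insert 539: h=0, slot 0 empty → index 0.
Insert 603: h=9, slot 9 empty → index 9.
Insert 572: h=0, h2=3, slot 0 occupied → index 3.
Insert 421: h=3, h2=2, slot 3 occupied → index 5.
Insert 275: h=0, h2=6, slot 0 occupied → index 6.
Insert 834: h=9, h2=5, slots 9,3 occupied → index 8.
Table: [539, ∅, ∅, 572, ∅, 421, 275, ∅, 834, 603, ∅]
Lookup 834: h=9, h2=5, probe 9,3,8 → found at 8.

3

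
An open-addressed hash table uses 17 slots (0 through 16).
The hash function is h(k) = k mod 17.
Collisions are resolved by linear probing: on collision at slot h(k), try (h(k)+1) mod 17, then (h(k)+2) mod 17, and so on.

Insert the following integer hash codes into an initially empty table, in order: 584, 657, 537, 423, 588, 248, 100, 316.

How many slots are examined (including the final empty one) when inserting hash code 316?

Insert 584: h=6, slot 6 empty => index 6.
Insert 657: h=11, slot 11 empty => index 11.
Insert 537: h=10, slot 10 empty => index 10.
Insert 423: h=15, slot 15 empty => index 15.
Insert 588: h=10, slots 10,11 occupied => index 12.
Insert 248: h=10, slots 10,11,12 occupied => index 13.
Insert 100: h=15, slot 15 occupied => index 16.
Insert 316: h=10, slots 10,11,12,13 occupied => index 14.
Table: [., ., ., ., ., ., 584, ., ., ., 537, 657, 588, 248, 316, 423, 100]

5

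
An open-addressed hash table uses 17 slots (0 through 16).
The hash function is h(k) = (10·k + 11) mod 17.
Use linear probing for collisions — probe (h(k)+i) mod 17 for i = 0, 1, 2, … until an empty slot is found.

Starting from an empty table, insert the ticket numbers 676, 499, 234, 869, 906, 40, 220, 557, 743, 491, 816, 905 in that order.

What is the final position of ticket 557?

7

Insert 676: h=5, slot 5 empty → index 5.
Insert 499: h=3, slot 3 empty → index 3.
Insert 234: h=5, slot 5 occupied → index 6.
Insert 869: h=14, slot 14 empty → index 14.
Insert 906: h=10, slot 10 empty → index 10.
Insert 40: h=3, slot 3 occupied → index 4.
Insert 220: h=1, slot 1 empty → index 1.
Insert 557: h=5, slots 5,6 occupied → index 7.
Insert 743: h=12, slot 12 empty → index 12.
Insert 491: h=8, slot 8 empty → index 8.
Insert 816: h=11, slot 11 empty → index 11.
Insert 905: h=0, slot 0 empty → index 0.
Table: [905, 220, ∅, 499, 40, 676, 234, 557, 491, ∅, 906, 816, 743, ∅, 869, ∅, ∅]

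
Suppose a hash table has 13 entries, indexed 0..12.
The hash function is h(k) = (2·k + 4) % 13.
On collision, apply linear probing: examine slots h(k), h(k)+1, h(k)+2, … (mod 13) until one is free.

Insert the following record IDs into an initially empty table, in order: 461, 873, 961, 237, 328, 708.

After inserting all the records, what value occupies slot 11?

Insert 461: h=3, slot 3 empty → index 3.
Insert 873: h=8, slot 8 empty → index 8.
Insert 961: h=2, slot 2 empty → index 2.
Insert 237: h=10, slot 10 empty → index 10.
Insert 328: h=10, slot 10 occupied → index 11.
Insert 708: h=3, slot 3 occupied → index 4.
Table: [., ., 961, 461, 708, ., ., ., 873, ., 237, 328, .]

328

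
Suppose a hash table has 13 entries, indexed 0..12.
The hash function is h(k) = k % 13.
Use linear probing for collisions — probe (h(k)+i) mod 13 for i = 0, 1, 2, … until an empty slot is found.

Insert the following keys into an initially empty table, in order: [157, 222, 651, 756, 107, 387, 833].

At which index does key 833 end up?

157: h=1 -> slot 1
222: h=1, probe 1,2 -> slot 2
651: h=1, probe 1,2,3 -> slot 3
756: h=2, probe 2,3,4 -> slot 4
107: h=3, probe 3,4,5 -> slot 5
387: h=10 -> slot 10
833: h=1, probe 1,2,3,4,5,6 -> slot 6
Table: [., 157, 222, 651, 756, 107, 833, ., ., ., 387, ., .]

6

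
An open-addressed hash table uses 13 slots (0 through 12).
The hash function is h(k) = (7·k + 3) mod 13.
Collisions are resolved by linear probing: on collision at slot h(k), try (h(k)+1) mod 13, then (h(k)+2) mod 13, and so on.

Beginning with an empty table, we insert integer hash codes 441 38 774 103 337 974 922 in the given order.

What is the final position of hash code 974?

Insert 441: h=9, slot 9 empty => index 9.
Insert 38: h=9, slot 9 occupied => index 10.
Insert 774: h=0, slot 0 empty => index 0.
Insert 103: h=9, slots 9,10 occupied => index 11.
Insert 337: h=9, slots 9,10,11 occupied => index 12.
Insert 974: h=9, slots 9,10,11,12,0 occupied => index 1.
Insert 922: h=9, slots 9,10,11,12,0,1 occupied => index 2.
Table: [774, 974, 922, _, _, _, _, _, _, 441, 38, 103, 337]

1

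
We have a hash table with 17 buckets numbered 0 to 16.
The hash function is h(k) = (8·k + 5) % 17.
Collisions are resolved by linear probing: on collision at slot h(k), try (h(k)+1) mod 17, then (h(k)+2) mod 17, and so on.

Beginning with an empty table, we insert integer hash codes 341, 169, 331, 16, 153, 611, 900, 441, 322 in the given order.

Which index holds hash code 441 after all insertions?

341: h=13 → slot 13
169: h=14 → slot 14
331: h=1 → slot 1
16: h=14, probe 14,15 → slot 15
153: h=5 → slot 5
611: h=14, probe 14,15,16 → slot 16
900: h=14, probe 14,15,16,0 → slot 0
441: h=14, probe 14,15,16,0,1,2 → slot 2
322: h=14, probe 14,15,16,0,1,2,3 → slot 3
Table: [900, 331, 441, 322, ∅, 153, ∅, ∅, ∅, ∅, ∅, ∅, ∅, 341, 169, 16, 611]

2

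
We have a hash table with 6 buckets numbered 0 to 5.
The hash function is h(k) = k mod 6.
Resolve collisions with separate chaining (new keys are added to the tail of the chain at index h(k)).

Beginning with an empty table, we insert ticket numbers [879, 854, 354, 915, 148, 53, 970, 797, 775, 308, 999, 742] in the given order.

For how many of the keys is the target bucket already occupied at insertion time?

879 → bucket 3
854 → bucket 2
354 → bucket 0
915 → bucket 3 (collision)
148 → bucket 4
53 → bucket 5
970 → bucket 4 (collision)
797 → bucket 5 (collision)
775 → bucket 1
308 → bucket 2 (collision)
999 → bucket 3 (collision)
742 → bucket 4 (collision)
Final buckets:
0: 354
1: 775
2: 854 -> 308
3: 879 -> 915 -> 999
4: 148 -> 970 -> 742
5: 53 -> 797

6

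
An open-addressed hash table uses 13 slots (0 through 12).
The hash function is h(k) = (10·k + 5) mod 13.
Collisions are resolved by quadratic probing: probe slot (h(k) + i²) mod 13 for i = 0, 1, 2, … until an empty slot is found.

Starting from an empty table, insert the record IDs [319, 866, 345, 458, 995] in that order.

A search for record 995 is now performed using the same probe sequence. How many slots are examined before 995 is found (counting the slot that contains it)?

3

319 hashes to 10; slot 10 is free -> place at 10.
866 hashes to 7; slot 7 is free -> place at 7.
345 hashes to 10; 10 taken -> place at 11.
458 hashes to 9; slot 9 is free -> place at 9.
995 hashes to 10; 10,11 taken -> place at 1.
Table: [., 995, ., ., ., ., ., 866, ., 458, 319, 345, .]
Lookup 995: h=10, probe 10,11,1 → found at 1.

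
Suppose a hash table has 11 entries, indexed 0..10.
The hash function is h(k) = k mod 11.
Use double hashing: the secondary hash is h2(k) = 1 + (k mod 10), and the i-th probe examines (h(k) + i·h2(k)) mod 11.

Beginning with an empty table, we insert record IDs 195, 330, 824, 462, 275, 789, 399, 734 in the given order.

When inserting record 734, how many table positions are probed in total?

4

Insert 195: h=8, slot 8 empty => index 8.
Insert 330: h=0, slot 0 empty => index 0.
Insert 824: h=10, slot 10 empty => index 10.
Insert 462: h=0, h2=3, slot 0 occupied => index 3.
Insert 275: h=0, h2=6, slot 0 occupied => index 6.
Insert 789: h=8, h2=10, slot 8 occupied => index 7.
Insert 399: h=3, h2=10, slot 3 occupied => index 2.
Insert 734: h=8, h2=5, slots 8,2,7 occupied => index 1.
Table: [330, 734, 399, 462, ∅, ∅, 275, 789, 195, ∅, 824]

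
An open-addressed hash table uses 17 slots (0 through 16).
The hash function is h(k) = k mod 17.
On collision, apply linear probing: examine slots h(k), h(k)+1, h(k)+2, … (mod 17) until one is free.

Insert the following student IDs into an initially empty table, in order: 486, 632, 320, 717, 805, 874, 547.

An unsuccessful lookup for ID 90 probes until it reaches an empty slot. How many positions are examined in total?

Insert 486: h=10, slot 10 empty => index 10.
Insert 632: h=3, slot 3 empty => index 3.
Insert 320: h=14, slot 14 empty => index 14.
Insert 717: h=3, slot 3 occupied => index 4.
Insert 805: h=6, slot 6 empty => index 6.
Insert 874: h=7, slot 7 empty => index 7.
Insert 547: h=3, slots 3,4 occupied => index 5.
Table: [—, —, —, 632, 717, 547, 805, 874, —, —, 486, —, —, —, 320, —, —]
Lookup 90: h=5, probe 5,6,7,8 → slot 8 empty, not found.

4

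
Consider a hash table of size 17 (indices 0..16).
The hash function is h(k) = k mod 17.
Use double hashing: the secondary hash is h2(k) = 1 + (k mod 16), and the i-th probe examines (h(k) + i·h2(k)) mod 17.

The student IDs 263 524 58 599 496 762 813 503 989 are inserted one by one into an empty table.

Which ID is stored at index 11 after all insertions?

263 hashes to 8; slot 8 is free => place at 8.
524 hashes to 14; slot 14 is free => place at 14.
58 hashes to 7; slot 7 is free => place at 7.
599 hashes to 4; slot 4 is free => place at 4.
496 hashes to 3; slot 3 is free => place at 3.
762 hashes to 14, h2=11; 14,8 taken => place at 2.
813 hashes to 14, h2=14; 14 taken => place at 11.
503 hashes to 10; slot 10 is free => place at 10.
989 hashes to 3, h2=14; 3 taken => place at 0.
Table: [989, ∅, 762, 496, 599, ∅, ∅, 58, 263, ∅, 503, 813, ∅, ∅, 524, ∅, ∅]

813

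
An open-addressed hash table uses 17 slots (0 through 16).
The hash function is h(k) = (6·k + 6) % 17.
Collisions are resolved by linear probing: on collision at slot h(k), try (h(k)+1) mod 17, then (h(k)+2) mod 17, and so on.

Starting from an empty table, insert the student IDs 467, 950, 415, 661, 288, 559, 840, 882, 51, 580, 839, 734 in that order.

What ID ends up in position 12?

Insert 467: h=3, slot 3 empty => index 3.
Insert 950: h=11, slot 11 empty => index 11.
Insert 415: h=14, slot 14 empty => index 14.
Insert 661: h=11, slot 11 occupied => index 12.
Insert 288: h=0, slot 0 empty => index 0.
Insert 559: h=11, slots 11,12 occupied => index 13.
Insert 840: h=14, slot 14 occupied => index 15.
Insert 882: h=11, slots 11,12,13,14,15 occupied => index 16.
Insert 51: h=6, slot 6 empty => index 6.
Insert 580: h=1, slot 1 empty => index 1.
Insert 839: h=8, slot 8 empty => index 8.
Insert 734: h=7, slot 7 empty => index 7.
Table: [288, 580, ., 467, ., ., 51, 734, 839, ., ., 950, 661, 559, 415, 840, 882]

661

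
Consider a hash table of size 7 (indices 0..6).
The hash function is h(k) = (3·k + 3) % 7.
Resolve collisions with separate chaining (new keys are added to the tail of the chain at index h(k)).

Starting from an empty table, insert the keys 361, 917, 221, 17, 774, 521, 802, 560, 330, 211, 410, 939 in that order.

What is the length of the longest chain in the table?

5

Insert 361: h=1, bucket 1 empty -> new chain.
Insert 917: h=3, bucket 3 empty -> new chain.
Insert 221: h=1, bucket 1 nonempty -> append to chain.
Insert 17: h=5, bucket 5 empty -> new chain.
Insert 774: h=1, bucket 1 nonempty -> append to chain.
Insert 521: h=5, bucket 5 nonempty -> append to chain.
Insert 802: h=1, bucket 1 nonempty -> append to chain.
Insert 560: h=3, bucket 3 nonempty -> append to chain.
Insert 330: h=6, bucket 6 empty -> new chain.
Insert 211: h=6, bucket 6 nonempty -> append to chain.
Insert 410: h=1, bucket 1 nonempty -> append to chain.
Insert 939: h=6, bucket 6 nonempty -> append to chain.
Final buckets:
0: .
1: 361 -> 221 -> 774 -> 802 -> 410
2: .
3: 917 -> 560
4: .
5: 17 -> 521
6: 330 -> 211 -> 939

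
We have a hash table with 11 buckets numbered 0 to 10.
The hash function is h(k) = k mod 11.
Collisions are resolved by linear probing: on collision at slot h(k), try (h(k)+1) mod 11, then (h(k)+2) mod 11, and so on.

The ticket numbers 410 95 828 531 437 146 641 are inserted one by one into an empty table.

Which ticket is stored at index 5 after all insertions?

531

Insert 410: h=3, slot 3 empty => index 3.
Insert 95: h=7, slot 7 empty => index 7.
Insert 828: h=3, slot 3 occupied => index 4.
Insert 531: h=3, slots 3,4 occupied => index 5.
Insert 437: h=8, slot 8 empty => index 8.
Insert 146: h=3, slots 3,4,5 occupied => index 6.
Insert 641: h=3, slots 3,4,5,6,7,8 occupied => index 9.
Table: [., ., ., 410, 828, 531, 146, 95, 437, 641, .]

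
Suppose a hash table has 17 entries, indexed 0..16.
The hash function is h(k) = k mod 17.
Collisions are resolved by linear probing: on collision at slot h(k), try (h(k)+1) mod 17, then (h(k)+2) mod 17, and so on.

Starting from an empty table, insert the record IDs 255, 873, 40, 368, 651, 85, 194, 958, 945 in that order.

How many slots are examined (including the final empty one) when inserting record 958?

4

Insert 255: h=0, slot 0 empty => index 0.
Insert 873: h=6, slot 6 empty => index 6.
Insert 40: h=6, slot 6 occupied => index 7.
Insert 368: h=11, slot 11 empty => index 11.
Insert 651: h=5, slot 5 empty => index 5.
Insert 85: h=0, slot 0 occupied => index 1.
Insert 194: h=7, slot 7 occupied => index 8.
Insert 958: h=6, slots 6,7,8 occupied => index 9.
Insert 945: h=10, slot 10 empty => index 10.
Table: [255, 85, ., ., ., 651, 873, 40, 194, 958, 945, 368, ., ., ., ., .]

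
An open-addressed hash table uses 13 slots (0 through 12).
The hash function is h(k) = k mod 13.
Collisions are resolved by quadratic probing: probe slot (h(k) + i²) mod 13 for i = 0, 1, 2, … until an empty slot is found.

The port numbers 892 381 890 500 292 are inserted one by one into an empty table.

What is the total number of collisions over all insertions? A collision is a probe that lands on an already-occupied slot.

3

Insert 892: h=8, slot 8 empty => index 8.
Insert 381: h=4, slot 4 empty => index 4.
Insert 890: h=6, slot 6 empty => index 6.
Insert 500: h=6, slot 6 occupied => index 7.
Insert 292: h=6, slots 6,7 occupied => index 10.
Table: [—, —, —, —, 381, —, 890, 500, 892, —, 292, —, —]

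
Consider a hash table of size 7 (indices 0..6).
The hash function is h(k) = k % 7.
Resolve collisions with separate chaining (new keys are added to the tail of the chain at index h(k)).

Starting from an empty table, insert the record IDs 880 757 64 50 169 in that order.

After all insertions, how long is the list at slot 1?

Insert 880: h=5, bucket 5 empty → new chain.
Insert 757: h=1, bucket 1 empty → new chain.
Insert 64: h=1, bucket 1 nonempty → append to chain.
Insert 50: h=1, bucket 1 nonempty → append to chain.
Insert 169: h=1, bucket 1 nonempty → append to chain.
Final buckets:
0: —
1: 757 -> 64 -> 50 -> 169
2: —
3: —
4: —
5: 880
6: —

4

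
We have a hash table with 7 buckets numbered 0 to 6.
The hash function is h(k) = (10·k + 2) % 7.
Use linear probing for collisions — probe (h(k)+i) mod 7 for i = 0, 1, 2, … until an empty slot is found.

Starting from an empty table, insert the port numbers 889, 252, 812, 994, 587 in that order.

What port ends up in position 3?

252

889: h=2 -> slot 2
252: h=2, probe 2,3 -> slot 3
812: h=2, probe 2,3,4 -> slot 4
994: h=2, probe 2,3,4,5 -> slot 5
587: h=6 -> slot 6
Table: [∅, ∅, 889, 252, 812, 994, 587]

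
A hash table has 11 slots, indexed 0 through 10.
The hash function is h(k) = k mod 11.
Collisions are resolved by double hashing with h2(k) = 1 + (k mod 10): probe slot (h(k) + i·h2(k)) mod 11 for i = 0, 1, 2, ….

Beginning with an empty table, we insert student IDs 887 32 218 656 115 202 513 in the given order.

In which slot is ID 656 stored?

Insert 887: h=7, slot 7 empty => index 7.
Insert 32: h=10, slot 10 empty => index 10.
Insert 218: h=9, slot 9 empty => index 9.
Insert 656: h=7, h2=7, slot 7 occupied => index 3.
Insert 115: h=5, slot 5 empty => index 5.
Insert 202: h=4, slot 4 empty => index 4.
Insert 513: h=7, h2=4, slot 7 occupied => index 0.
Table: [513, _, _, 656, 202, 115, _, 887, _, 218, 32]

3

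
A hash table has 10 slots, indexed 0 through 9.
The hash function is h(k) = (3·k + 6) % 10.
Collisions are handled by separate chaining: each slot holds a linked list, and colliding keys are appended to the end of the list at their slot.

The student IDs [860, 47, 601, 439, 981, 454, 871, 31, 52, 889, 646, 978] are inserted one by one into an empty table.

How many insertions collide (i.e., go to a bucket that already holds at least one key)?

Insert 860: h=6, bucket 6 empty -> new chain.
Insert 47: h=7, bucket 7 empty -> new chain.
Insert 601: h=9, bucket 9 empty -> new chain.
Insert 439: h=3, bucket 3 empty -> new chain.
Insert 981: h=9, bucket 9 nonempty -> append to chain.
Insert 454: h=8, bucket 8 empty -> new chain.
Insert 871: h=9, bucket 9 nonempty -> append to chain.
Insert 31: h=9, bucket 9 nonempty -> append to chain.
Insert 52: h=2, bucket 2 empty -> new chain.
Insert 889: h=3, bucket 3 nonempty -> append to chain.
Insert 646: h=4, bucket 4 empty -> new chain.
Insert 978: h=0, bucket 0 empty -> new chain.
Final buckets:
0: 978
1: -
2: 52
3: 439 -> 889
4: 646
5: -
6: 860
7: 47
8: 454
9: 601 -> 981 -> 871 -> 31

4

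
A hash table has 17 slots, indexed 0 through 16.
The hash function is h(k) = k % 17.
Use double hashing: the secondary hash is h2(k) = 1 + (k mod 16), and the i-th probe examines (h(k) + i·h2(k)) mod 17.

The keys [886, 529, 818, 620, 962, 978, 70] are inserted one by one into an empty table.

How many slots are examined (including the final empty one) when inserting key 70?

3

886 hashes to 2; slot 2 is free → place at 2.
529 hashes to 2, h2=2; 2 taken → place at 4.
818 hashes to 2, h2=3; 2 taken → place at 5.
620 hashes to 8; slot 8 is free → place at 8.
962 hashes to 10; slot 10 is free → place at 10.
978 hashes to 9; slot 9 is free → place at 9.
70 hashes to 2, h2=7; 2,9 taken → place at 16.
Table: [., ., 886, ., 529, 818, ., ., 620, 978, 962, ., ., ., ., ., 70]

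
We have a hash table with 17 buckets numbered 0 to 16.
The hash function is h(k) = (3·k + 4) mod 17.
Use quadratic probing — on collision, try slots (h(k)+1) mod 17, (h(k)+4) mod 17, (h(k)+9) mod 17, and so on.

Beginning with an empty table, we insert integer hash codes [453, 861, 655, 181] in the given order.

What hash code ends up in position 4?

453: h=3 → slot 3
861: h=3, probe 3,4 → slot 4
655: h=14 → slot 14
181: h=3, probe 3,4,7 → slot 7
Table: [_, _, _, 453, 861, _, _, 181, _, _, _, _, _, _, 655, _, _]

861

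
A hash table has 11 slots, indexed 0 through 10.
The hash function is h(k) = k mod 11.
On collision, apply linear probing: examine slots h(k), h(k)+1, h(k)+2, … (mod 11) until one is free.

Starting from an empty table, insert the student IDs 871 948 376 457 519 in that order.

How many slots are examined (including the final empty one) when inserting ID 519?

Insert 871: h=2, slot 2 empty => index 2.
Insert 948: h=2, slot 2 occupied => index 3.
Insert 376: h=2, slots 2,3 occupied => index 4.
Insert 457: h=6, slot 6 empty => index 6.
Insert 519: h=2, slots 2,3,4 occupied => index 5.
Table: [∅, ∅, 871, 948, 376, 519, 457, ∅, ∅, ∅, ∅]

4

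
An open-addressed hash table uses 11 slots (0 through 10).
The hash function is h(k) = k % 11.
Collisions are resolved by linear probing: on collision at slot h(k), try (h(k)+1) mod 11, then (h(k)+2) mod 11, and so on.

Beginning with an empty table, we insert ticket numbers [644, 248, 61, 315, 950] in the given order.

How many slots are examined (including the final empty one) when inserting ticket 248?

644: h=6 => slot 6
248: h=6, probe 6,7 => slot 7
61: h=6, probe 6,7,8 => slot 8
315: h=7, probe 7,8,9 => slot 9
950: h=4 => slot 4
Table: [-, -, -, -, 950, -, 644, 248, 61, 315, -]

2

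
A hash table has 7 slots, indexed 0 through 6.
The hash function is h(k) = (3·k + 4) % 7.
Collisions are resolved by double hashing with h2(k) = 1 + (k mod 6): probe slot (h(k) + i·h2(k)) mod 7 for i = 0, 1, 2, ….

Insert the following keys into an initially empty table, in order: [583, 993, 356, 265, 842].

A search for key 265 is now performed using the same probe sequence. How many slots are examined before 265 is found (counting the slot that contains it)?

3

583: h=3 => slot 3
993: h=1 => slot 1
356: h=1, h2=3, probe 1,4 => slot 4
265: h=1, h2=2, probe 1,3,5 => slot 5
842: h=3, h2=3, probe 3,6 => slot 6
Table: [—, 993, —, 583, 356, 265, 842]
Lookup 265: h=1, h2=2, probe 1,3,5 → found at 5.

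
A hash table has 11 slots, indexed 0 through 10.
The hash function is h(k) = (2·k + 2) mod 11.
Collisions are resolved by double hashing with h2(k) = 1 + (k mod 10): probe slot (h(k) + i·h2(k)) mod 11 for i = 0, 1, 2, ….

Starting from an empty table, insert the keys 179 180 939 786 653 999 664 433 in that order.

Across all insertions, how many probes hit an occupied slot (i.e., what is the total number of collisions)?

Insert 179: h=8, slot 8 empty => index 8.
Insert 180: h=10, slot 10 empty => index 10.
Insert 939: h=10, h2=10, slot 10 occupied => index 9.
Insert 786: h=1, slot 1 empty => index 1.
Insert 653: h=10, h2=4, slot 10 occupied => index 3.
Insert 999: h=9, h2=10, slots 9,8 occupied => index 7.
Insert 664: h=10, h2=5, slot 10 occupied => index 4.
Insert 433: h=10, h2=4, slots 10,3,7 occupied => index 0.
Table: [433, 786, —, 653, 664, —, —, 999, 179, 939, 180]

8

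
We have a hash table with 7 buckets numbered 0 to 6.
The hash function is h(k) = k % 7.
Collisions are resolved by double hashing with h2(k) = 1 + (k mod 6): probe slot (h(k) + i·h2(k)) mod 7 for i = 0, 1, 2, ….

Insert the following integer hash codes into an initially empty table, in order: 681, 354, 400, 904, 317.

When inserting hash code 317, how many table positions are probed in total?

681: h=2 → slot 2
354: h=4 → slot 4
400: h=1 → slot 1
904: h=1, h2=5, probe 1,6 → slot 6
317: h=2, h2=6, probe 2,1,0 → slot 0
Table: [317, 400, 681, _, 354, _, 904]

3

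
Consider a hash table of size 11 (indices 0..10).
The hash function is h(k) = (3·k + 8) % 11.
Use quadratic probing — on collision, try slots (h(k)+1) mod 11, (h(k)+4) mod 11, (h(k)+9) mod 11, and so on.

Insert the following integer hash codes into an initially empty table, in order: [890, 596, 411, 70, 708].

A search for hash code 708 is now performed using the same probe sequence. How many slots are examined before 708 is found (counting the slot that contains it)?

890: h=5 -> slot 5
596: h=3 -> slot 3
411: h=9 -> slot 9
70: h=9, probe 9,10 -> slot 10
708: h=9, probe 9,10,2 -> slot 2
Table: [-, -, 708, 596, -, 890, -, -, -, 411, 70]
Lookup 708: h=9, probe 9,10,2 → found at 2.

3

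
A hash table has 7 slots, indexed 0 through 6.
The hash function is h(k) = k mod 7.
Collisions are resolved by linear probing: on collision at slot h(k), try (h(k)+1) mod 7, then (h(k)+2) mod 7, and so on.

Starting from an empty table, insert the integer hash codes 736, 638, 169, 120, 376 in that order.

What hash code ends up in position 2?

638

736: h=1 -> slot 1
638: h=1, probe 1,2 -> slot 2
169: h=1, probe 1,2,3 -> slot 3
120: h=1, probe 1,2,3,4 -> slot 4
376: h=5 -> slot 5
Table: [—, 736, 638, 169, 120, 376, —]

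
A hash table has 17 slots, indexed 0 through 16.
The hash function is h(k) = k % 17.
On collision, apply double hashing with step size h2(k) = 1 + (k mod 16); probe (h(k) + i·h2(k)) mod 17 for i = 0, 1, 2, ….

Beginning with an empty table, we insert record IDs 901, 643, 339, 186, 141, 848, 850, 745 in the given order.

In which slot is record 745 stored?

7

901 hashes to 0; slot 0 is free => place at 0.
643 hashes to 14; slot 14 is free => place at 14.
339 hashes to 16; slot 16 is free => place at 16.
186 hashes to 16, h2=11; 16 taken => place at 10.
141 hashes to 5; slot 5 is free => place at 5.
848 hashes to 15; slot 15 is free => place at 15.
850 hashes to 0, h2=3; 0 taken => place at 3.
745 hashes to 14, h2=10; 14 taken => place at 7.
Table: [901, ., ., 850, ., 141, ., 745, ., ., 186, ., ., ., 643, 848, 339]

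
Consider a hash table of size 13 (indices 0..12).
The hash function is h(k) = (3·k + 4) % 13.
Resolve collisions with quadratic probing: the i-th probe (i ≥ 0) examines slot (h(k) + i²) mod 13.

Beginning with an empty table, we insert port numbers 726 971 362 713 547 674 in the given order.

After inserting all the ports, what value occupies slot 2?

713

726 hashes to 11; slot 11 is free -> place at 11.
971 hashes to 5; slot 5 is free -> place at 5.
362 hashes to 11; 11 taken -> place at 12.
713 hashes to 11; 11,12 taken -> place at 2.
547 hashes to 7; slot 7 is free -> place at 7.
674 hashes to 11; 11,12,2,7 taken -> place at 1.
Table: [∅, 674, 713, ∅, ∅, 971, ∅, 547, ∅, ∅, ∅, 726, 362]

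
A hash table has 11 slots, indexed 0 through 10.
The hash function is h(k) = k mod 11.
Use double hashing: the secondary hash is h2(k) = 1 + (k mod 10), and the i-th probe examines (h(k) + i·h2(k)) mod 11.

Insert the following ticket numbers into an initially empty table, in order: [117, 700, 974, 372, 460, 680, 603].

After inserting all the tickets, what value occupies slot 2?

603

117 hashes to 7; slot 7 is free => place at 7.
700 hashes to 7, h2=1; 7 taken => place at 8.
974 hashes to 6; slot 6 is free => place at 6.
372 hashes to 9; slot 9 is free => place at 9.
460 hashes to 9, h2=1; 9 taken => place at 10.
680 hashes to 9, h2=1; 9,10 taken => place at 0.
603 hashes to 9, h2=4; 9 taken => place at 2.
Table: [680, _, 603, _, _, _, 974, 117, 700, 372, 460]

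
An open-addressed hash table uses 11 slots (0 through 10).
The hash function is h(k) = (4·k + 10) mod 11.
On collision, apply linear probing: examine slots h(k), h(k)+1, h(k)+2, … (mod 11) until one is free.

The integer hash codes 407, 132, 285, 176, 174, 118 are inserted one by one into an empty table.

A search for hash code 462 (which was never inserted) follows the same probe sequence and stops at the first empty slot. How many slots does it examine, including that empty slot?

407 hashes to 10; slot 10 is free => place at 10.
132 hashes to 10; 10 taken => place at 0.
285 hashes to 6; slot 6 is free => place at 6.
176 hashes to 10; 10,0 taken => place at 1.
174 hashes to 2; slot 2 is free => place at 2.
118 hashes to 9; slot 9 is free => place at 9.
Table: [132, 176, 174, ∅, ∅, ∅, 285, ∅, ∅, 118, 407]
Lookup 462: h=10, probe 10,0,1,2,3 → slot 3 empty, not found.

5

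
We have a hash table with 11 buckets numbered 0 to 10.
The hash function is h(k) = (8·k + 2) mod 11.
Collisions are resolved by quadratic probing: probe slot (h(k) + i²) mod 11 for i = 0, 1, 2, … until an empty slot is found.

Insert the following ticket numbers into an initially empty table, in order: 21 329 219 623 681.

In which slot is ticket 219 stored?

9

21 hashes to 5; slot 5 is free => place at 5.
329 hashes to 5; 5 taken => place at 6.
219 hashes to 5; 5,6 taken => place at 9.
623 hashes to 3; slot 3 is free => place at 3.
681 hashes to 5; 5,6,9,3 taken => place at 10.
Table: [∅, ∅, ∅, 623, ∅, 21, 329, ∅, ∅, 219, 681]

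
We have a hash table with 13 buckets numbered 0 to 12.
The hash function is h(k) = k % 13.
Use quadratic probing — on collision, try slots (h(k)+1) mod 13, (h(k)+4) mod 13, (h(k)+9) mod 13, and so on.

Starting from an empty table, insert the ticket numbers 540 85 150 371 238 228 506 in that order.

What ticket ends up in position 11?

150

540 hashes to 7; slot 7 is free => place at 7.
85 hashes to 7; 7 taken => place at 8.
150 hashes to 7; 7,8 taken => place at 11.
371 hashes to 7; 7,8,11 taken => place at 3.
238 hashes to 4; slot 4 is free => place at 4.
228 hashes to 7; 7,8,11,3 taken => place at 10.
506 hashes to 12; slot 12 is free => place at 12.
Table: [_, _, _, 371, 238, _, _, 540, 85, _, 228, 150, 506]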